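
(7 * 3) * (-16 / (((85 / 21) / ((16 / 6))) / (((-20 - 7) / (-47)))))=-508032 / 3995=-127.17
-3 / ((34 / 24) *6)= -6 / 17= -0.35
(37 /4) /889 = 37 /3556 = 0.01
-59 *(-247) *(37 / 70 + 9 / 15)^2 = 90950093 / 4900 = 18561.24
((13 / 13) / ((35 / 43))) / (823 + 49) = 43 / 30520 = 0.00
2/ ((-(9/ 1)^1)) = -2/ 9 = -0.22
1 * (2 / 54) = 1 / 27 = 0.04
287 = 287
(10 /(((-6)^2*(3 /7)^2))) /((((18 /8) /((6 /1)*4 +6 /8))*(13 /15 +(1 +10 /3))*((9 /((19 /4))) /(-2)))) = -256025 /75816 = -3.38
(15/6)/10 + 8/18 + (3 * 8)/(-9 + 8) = -839/36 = -23.31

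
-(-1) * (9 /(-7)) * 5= -45 /7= -6.43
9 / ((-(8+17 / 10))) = -90 / 97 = -0.93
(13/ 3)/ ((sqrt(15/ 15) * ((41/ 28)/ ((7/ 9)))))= 2548/ 1107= 2.30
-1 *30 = -30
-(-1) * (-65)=-65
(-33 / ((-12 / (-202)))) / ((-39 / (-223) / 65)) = -1238765 / 6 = -206460.83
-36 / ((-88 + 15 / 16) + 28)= 0.61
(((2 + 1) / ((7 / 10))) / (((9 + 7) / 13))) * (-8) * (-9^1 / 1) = 1755 / 7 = 250.71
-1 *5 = -5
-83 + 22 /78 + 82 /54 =-28501 /351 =-81.20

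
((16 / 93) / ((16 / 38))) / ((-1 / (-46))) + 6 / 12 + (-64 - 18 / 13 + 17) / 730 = 8485654 / 441285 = 19.23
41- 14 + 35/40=223/8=27.88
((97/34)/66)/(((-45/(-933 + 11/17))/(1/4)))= 0.22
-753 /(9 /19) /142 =-4769 /426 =-11.19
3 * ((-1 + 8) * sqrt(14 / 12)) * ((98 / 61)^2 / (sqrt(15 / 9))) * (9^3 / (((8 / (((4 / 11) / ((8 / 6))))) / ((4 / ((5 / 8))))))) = 882165816 * sqrt(70) / 1023275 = 7212.85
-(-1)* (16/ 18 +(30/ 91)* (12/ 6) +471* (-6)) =-2313226/ 819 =-2824.45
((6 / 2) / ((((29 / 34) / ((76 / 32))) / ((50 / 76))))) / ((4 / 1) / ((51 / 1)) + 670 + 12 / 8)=65025 / 7946116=0.01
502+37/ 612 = 307261/ 612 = 502.06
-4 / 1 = -4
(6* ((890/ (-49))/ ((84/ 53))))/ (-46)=23585/ 15778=1.49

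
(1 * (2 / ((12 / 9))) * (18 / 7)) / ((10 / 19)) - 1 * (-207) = 15003 / 70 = 214.33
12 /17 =0.71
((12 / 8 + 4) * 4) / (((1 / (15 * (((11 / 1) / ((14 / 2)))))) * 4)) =1815 / 14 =129.64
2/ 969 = 0.00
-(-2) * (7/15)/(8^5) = 7/245760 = 0.00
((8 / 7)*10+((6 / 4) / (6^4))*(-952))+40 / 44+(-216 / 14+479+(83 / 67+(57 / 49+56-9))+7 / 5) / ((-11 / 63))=-8175723257 / 2785860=-2934.72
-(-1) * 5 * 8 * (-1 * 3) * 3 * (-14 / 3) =1680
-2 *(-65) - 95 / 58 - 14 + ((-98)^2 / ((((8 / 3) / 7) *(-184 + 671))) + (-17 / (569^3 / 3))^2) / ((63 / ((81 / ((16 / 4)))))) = 3516127889313971558655603 / 26840375322012236541928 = 131.00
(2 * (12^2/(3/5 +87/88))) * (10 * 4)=1689600/233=7251.50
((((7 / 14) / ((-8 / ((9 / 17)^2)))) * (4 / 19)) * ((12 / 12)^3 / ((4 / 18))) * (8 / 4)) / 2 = -729 / 43928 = -0.02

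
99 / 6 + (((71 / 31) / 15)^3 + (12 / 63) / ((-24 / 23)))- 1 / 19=16.27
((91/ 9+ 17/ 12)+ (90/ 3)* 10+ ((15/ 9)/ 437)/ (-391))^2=97049.55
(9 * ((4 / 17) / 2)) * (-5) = -90 / 17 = -5.29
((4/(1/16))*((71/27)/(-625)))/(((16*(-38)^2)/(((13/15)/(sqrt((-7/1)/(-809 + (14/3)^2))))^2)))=-17002583/17270465625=-0.00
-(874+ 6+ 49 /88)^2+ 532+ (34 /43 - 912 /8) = -258055986251 /332992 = -774961.52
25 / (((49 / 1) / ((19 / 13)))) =475 / 637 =0.75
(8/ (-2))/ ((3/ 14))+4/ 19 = -1052/ 57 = -18.46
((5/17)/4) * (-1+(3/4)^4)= -875/17408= -0.05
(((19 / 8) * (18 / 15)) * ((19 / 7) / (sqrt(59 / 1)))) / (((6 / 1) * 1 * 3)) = 361 * sqrt(59) / 49560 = 0.06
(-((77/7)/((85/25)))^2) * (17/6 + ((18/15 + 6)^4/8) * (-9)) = 1370540743/43350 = 31615.70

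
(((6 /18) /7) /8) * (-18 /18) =-1 /168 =-0.01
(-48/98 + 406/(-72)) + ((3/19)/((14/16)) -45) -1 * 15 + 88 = 739087/33516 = 22.05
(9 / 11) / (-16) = -9 / 176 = -0.05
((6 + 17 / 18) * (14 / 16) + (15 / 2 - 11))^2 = 137641 / 20736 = 6.64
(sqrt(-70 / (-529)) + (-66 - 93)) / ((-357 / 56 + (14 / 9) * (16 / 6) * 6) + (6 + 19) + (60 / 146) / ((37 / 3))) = -30921048 / 8468713 + 194472 * sqrt(70) / 194780399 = -3.64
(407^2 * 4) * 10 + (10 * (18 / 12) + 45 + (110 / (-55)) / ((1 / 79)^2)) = 6613538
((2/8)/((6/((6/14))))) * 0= 0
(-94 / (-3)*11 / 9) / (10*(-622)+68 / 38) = -9823 / 1594971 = -0.01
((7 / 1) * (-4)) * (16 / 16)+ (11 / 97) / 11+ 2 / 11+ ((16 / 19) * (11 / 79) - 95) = -196497244 / 1601567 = -122.69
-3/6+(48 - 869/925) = 86137/1850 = 46.56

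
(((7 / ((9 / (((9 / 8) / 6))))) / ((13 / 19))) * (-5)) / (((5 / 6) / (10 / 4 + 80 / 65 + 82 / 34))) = -361095 / 45968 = -7.86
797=797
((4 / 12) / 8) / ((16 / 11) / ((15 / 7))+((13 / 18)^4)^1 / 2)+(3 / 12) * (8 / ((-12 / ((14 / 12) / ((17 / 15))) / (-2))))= 378393485 / 959724426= 0.39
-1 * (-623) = 623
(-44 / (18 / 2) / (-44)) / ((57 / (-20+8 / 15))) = -292 / 7695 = -0.04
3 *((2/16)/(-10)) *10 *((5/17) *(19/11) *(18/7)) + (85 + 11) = 500091/5236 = 95.51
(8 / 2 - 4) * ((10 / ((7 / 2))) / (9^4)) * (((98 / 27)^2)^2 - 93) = 0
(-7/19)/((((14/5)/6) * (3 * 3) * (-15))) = 1/171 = 0.01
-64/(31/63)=-4032/31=-130.06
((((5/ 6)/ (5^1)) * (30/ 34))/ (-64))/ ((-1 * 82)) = 5/ 178432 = 0.00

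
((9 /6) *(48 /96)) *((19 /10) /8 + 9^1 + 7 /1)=3897 /320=12.18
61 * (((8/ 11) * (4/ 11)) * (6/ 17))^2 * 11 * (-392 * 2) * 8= -14103871488/ 384659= -36665.91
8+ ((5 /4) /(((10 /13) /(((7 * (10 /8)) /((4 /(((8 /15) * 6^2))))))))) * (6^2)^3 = 3184280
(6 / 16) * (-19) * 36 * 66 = -16929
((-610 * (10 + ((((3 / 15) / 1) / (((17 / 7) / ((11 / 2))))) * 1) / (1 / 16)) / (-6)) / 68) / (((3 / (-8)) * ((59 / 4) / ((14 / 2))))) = -5007856 / 153459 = -32.63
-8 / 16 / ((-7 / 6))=3 / 7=0.43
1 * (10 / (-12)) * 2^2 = -10 / 3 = -3.33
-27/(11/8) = -216/11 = -19.64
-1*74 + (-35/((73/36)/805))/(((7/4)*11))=-639022/803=-795.79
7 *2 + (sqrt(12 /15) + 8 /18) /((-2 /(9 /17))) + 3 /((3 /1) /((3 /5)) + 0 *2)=1231 /85- 9 *sqrt(5) /85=14.25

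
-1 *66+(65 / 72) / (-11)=-52337 / 792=-66.08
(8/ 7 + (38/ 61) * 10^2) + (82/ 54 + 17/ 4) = 69.21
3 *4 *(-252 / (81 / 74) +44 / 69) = -2755.01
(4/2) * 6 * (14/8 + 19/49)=25.65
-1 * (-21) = 21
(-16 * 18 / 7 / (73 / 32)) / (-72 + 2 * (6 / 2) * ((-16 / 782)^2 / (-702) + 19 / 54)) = 18316366848 / 70978354279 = 0.26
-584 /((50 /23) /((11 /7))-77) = 147752 /19131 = 7.72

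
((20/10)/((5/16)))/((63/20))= 128/63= 2.03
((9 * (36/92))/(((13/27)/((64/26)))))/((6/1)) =11664/3887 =3.00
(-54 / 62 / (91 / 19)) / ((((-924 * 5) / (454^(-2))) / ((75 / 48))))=855 / 2865401547008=0.00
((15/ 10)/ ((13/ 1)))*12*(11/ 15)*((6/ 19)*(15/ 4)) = 297/ 247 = 1.20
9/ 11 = 0.82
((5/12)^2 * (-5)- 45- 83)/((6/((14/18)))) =-129899/7776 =-16.71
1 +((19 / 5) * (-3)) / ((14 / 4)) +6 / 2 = 26 / 35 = 0.74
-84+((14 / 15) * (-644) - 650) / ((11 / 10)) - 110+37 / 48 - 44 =-21993 / 16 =-1374.56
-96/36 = -8/3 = -2.67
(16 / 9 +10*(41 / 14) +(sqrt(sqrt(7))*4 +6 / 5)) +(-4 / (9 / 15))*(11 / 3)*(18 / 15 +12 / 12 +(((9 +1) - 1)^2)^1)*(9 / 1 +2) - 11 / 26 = -182962267 / 8190 +4*7^(1 / 4) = -22333.21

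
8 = 8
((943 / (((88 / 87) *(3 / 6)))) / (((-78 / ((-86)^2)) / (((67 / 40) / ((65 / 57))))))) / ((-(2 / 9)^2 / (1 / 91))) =15641603727417 / 270670400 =57788.38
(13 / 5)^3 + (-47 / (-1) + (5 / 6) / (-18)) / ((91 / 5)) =24761491 / 1228500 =20.16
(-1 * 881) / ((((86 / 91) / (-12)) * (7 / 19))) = 1305642 / 43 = 30363.77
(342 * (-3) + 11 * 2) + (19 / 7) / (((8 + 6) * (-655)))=-64446779 / 64190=-1004.00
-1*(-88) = 88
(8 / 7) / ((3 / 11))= 88 / 21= 4.19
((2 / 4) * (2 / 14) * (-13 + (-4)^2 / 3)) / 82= -23 / 3444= -0.01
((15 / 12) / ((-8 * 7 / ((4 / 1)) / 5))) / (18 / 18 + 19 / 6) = -3 / 28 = -0.11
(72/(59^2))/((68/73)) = 1314/59177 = 0.02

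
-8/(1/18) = -144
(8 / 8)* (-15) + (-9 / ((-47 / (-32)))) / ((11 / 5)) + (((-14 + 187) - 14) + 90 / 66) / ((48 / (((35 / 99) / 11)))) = -13270535 / 750684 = -17.68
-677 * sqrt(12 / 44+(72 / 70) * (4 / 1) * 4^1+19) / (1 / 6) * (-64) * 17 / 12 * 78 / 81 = 2119887.78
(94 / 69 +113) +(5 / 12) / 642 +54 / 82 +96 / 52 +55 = 171.87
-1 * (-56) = 56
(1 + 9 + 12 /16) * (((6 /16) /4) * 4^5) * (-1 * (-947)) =977304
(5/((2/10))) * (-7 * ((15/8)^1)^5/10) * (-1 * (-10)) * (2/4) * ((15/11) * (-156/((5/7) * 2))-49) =289302890625/720896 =401310.16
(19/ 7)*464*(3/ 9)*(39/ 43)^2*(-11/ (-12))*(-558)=-2286257688/ 12943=-176640.48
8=8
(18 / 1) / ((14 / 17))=153 / 7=21.86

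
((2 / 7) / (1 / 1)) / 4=1 / 14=0.07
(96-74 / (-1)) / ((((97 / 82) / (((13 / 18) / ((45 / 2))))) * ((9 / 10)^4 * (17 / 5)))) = 106600000 / 51549777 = 2.07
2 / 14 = 0.14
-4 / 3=-1.33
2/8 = 1/4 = 0.25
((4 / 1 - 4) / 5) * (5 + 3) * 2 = 0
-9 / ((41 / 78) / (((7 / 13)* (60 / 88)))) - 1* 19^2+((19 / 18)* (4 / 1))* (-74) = -2759026 / 4059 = -679.73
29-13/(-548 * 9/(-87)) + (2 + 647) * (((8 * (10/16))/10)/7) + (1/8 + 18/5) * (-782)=-40822072/14385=-2837.82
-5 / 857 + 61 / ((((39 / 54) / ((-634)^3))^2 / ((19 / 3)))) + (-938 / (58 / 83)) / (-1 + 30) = 5858946825458198158663974588 / 121804553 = 48101213634092956760.52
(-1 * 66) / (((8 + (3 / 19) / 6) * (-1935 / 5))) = 836 / 39345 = 0.02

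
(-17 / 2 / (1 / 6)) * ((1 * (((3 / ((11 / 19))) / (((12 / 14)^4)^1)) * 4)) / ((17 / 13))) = -593047 / 396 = -1497.59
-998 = -998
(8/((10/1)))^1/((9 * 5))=4/225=0.02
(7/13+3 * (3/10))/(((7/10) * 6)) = 187/546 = 0.34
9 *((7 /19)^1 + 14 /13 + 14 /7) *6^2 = 275724 /247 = 1116.29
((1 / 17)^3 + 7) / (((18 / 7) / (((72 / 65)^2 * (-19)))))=-1317351168 / 20757425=-63.46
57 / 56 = 1.02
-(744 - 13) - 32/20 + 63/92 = -336681/460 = -731.92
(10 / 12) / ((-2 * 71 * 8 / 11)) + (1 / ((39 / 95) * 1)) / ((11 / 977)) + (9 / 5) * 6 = 227.14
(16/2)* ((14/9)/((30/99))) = 616/15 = 41.07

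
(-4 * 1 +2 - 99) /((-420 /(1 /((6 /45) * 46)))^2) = -101 /6635776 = -0.00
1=1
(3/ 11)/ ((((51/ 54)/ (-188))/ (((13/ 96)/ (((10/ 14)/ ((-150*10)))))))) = 2886975/ 187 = 15438.37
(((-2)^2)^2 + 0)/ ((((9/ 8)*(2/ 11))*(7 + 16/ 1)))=704/ 207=3.40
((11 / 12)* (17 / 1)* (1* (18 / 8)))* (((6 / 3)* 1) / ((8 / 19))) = 10659 / 64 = 166.55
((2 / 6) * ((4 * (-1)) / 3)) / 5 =-4 / 45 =-0.09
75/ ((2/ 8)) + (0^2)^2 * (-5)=300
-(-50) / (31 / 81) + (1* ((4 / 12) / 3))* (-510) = 6880 / 93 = 73.98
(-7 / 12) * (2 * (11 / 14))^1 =-11 / 12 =-0.92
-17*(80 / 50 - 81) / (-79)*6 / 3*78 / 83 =-1052844 / 32785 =-32.11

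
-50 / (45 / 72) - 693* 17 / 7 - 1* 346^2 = -121479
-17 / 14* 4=-34 / 7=-4.86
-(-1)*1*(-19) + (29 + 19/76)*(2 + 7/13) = 221/4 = 55.25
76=76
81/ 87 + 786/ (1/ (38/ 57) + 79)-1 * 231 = -1028604/ 4669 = -220.30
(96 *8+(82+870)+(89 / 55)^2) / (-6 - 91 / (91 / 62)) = -5210921 / 205700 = -25.33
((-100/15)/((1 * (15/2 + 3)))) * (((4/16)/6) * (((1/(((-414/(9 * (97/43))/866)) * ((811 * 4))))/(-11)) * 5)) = -1050025/6670088964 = -0.00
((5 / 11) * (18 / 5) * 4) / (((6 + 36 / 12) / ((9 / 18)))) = 4 / 11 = 0.36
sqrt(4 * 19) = 2 * sqrt(19) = 8.72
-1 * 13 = -13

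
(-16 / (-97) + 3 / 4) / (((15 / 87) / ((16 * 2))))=16472 / 97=169.81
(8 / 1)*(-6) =-48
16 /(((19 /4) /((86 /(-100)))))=-1376 /475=-2.90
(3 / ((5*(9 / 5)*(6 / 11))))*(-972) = -594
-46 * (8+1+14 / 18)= -4048 / 9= -449.78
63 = 63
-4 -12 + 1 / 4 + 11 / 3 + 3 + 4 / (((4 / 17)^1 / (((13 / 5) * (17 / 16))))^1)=9091 / 240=37.88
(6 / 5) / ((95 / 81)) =486 / 475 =1.02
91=91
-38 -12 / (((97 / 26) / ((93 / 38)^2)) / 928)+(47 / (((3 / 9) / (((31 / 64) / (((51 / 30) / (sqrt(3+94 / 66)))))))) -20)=-628080202 / 35017+7285* sqrt(4818) / 5984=-17851.93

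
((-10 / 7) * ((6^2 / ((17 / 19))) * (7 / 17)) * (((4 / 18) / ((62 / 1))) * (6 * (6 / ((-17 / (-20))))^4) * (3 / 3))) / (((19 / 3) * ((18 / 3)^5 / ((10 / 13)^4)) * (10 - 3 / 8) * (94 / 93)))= -2304000000000 / 2494913658608371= -0.00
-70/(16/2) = -35/4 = -8.75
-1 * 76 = -76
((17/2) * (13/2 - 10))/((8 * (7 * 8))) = -17/256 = -0.07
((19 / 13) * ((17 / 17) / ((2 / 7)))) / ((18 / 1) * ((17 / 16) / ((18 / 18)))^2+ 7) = 8512 / 45461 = 0.19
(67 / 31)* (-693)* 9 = -417879 / 31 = -13479.97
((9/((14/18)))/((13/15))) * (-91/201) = -405/67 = -6.04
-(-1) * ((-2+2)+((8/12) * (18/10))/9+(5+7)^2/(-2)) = -1078/15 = -71.87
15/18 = 5/6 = 0.83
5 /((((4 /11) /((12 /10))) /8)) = 132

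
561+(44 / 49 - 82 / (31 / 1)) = 849505 / 1519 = 559.25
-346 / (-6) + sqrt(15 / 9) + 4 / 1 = sqrt(15) / 3 + 185 / 3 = 62.96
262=262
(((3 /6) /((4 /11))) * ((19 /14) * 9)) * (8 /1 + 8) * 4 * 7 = 7524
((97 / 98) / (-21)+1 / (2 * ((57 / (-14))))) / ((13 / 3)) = -6645 / 169442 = -0.04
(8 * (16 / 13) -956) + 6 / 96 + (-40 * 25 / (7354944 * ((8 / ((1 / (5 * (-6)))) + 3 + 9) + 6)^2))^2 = -25250331662448535803531083 / 26689105407314992591872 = -946.09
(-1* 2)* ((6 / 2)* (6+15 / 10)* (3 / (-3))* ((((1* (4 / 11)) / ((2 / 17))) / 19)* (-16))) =-24480 / 209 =-117.13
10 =10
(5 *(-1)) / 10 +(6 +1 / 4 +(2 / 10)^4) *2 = 7502 / 625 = 12.00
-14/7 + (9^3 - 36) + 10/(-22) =7596/11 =690.55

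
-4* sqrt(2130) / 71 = -2.60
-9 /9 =-1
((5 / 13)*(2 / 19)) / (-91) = -10 / 22477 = -0.00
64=64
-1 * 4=-4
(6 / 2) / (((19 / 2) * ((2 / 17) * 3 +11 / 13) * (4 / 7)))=4641 / 10070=0.46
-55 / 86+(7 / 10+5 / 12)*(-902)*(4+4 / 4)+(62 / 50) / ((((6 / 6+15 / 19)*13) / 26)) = -276066919 / 54825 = -5035.42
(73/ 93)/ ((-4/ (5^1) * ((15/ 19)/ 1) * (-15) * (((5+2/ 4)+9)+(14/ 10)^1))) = 0.01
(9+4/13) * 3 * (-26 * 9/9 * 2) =-1452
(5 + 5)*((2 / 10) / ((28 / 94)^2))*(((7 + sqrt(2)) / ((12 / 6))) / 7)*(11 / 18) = 24299*sqrt(2) / 24696 + 24299 / 3528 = 8.28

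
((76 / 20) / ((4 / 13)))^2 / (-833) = -61009 / 333200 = -0.18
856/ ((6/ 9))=1284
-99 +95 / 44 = -96.84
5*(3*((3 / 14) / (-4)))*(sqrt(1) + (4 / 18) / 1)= -55 / 56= -0.98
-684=-684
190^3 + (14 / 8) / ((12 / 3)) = 6859000.44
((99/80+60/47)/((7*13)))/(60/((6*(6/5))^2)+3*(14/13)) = 255231/40539380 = 0.01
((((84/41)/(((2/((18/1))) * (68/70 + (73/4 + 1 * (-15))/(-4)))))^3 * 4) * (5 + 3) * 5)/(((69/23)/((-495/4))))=-500810473871769600000/48587168449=-10307463675.26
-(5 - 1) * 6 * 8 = -192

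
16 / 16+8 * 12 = 97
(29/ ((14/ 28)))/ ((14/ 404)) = 11716/ 7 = 1673.71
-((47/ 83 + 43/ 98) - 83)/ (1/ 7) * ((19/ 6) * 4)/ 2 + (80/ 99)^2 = 41406837931/ 11388762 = 3635.76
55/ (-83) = -55/ 83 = -0.66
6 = 6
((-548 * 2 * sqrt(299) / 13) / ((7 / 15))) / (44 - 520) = 4110 * sqrt(299) / 10829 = 6.56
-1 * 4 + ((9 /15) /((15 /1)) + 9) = 126 /25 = 5.04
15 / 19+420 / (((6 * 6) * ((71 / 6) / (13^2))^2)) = 227992395 / 95779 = 2380.40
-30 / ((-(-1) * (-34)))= 15 / 17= 0.88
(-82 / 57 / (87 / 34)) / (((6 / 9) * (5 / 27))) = -12546 / 2755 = -4.55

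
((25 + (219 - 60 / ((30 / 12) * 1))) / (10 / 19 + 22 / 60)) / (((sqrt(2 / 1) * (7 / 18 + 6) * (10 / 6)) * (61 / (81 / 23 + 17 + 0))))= 63923904 * sqrt(2) / 16424921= 5.50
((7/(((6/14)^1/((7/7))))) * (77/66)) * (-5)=-95.28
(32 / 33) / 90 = 16 / 1485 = 0.01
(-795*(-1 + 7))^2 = 22752900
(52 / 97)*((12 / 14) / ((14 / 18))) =2808 / 4753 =0.59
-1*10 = -10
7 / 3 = 2.33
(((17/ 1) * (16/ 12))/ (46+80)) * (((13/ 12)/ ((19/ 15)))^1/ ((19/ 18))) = 1105/ 7581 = 0.15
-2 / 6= -1 / 3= -0.33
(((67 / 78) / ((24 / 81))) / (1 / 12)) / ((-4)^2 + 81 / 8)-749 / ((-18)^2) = -862801 / 880308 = -0.98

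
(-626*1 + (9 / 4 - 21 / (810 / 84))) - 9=-114287 / 180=-634.93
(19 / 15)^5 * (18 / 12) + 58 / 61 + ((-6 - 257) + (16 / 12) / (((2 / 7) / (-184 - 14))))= -36475639211 / 30881250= -1181.16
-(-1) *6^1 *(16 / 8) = 12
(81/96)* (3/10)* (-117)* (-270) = 255879/32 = 7996.22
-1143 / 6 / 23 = -381 / 46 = -8.28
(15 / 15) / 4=1 / 4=0.25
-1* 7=-7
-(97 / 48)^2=-9409 / 2304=-4.08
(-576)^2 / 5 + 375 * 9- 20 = 348551 / 5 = 69710.20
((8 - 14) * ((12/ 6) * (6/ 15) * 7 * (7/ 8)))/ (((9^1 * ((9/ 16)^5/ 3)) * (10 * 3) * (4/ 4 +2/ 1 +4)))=-3670016/ 4428675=-0.83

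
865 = 865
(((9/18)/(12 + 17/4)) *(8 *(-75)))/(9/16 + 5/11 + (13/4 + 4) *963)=-42240/15976571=-0.00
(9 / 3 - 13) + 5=-5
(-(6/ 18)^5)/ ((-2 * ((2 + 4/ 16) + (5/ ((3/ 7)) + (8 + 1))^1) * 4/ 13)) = 13/ 44550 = 0.00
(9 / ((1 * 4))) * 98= 441 / 2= 220.50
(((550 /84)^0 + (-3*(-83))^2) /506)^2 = 961062001 /64009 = 15014.48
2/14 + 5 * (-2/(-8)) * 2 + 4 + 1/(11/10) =1163/154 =7.55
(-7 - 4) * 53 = -583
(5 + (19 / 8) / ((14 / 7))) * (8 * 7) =346.50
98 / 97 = 1.01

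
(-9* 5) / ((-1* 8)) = 45 / 8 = 5.62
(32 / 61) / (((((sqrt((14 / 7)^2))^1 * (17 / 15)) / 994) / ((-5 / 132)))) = -99400 / 11407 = -8.71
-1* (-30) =30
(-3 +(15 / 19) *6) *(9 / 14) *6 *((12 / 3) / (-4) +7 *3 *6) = 837.41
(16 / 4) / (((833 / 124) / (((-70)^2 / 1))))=49600 / 17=2917.65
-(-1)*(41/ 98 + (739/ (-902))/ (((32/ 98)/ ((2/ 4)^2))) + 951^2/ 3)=852750670909/ 2828672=301466.79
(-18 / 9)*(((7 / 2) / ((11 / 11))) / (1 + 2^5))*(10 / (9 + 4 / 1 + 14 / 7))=-14 / 99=-0.14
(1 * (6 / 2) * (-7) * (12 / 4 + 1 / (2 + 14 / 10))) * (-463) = 544488 / 17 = 32028.71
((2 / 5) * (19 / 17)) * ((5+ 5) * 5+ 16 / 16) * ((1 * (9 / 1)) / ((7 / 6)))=6156 / 35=175.89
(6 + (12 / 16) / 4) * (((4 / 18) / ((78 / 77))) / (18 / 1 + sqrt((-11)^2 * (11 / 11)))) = 847 / 18096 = 0.05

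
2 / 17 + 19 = 325 / 17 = 19.12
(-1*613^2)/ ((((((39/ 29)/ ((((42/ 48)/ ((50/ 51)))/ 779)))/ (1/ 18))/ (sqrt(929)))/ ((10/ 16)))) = -1296778819*sqrt(929)/ 116663040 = -338.80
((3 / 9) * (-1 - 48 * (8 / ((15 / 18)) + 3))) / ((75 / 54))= -18174 / 125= -145.39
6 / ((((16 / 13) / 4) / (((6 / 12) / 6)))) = 13 / 8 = 1.62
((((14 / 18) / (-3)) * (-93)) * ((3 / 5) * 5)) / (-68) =-217 / 204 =-1.06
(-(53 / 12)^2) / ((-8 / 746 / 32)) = 1047757 / 18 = 58208.72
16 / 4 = 4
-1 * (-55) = 55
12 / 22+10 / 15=40 / 33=1.21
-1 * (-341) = 341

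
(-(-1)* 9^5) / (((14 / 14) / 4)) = 236196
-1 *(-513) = 513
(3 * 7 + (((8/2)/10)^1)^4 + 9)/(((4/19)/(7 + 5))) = 1711.46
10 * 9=90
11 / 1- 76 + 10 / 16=-515 / 8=-64.38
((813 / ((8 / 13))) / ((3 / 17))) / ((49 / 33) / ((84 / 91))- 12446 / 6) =-5929209 / 1641598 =-3.61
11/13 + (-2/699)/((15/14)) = 114971/136305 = 0.84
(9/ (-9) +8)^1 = 7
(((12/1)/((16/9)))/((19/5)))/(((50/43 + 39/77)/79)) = 84.07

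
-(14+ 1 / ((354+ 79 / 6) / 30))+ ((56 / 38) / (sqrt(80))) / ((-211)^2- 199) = -14.08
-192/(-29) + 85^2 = 209717/29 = 7231.62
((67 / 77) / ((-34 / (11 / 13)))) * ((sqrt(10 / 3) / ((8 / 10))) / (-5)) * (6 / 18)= 67 * sqrt(30) / 111384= 0.00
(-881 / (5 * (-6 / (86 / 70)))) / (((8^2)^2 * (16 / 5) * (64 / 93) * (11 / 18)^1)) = 10569357 / 1614807040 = 0.01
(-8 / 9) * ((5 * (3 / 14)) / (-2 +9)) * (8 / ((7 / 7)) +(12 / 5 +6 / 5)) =-232 / 147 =-1.58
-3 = -3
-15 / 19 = -0.79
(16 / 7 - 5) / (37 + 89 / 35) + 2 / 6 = 0.26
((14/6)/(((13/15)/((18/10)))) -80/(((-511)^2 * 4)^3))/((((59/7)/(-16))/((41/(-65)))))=735816953023142246348/126804913282481462665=5.80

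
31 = 31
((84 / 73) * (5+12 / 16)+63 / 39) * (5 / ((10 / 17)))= 69.97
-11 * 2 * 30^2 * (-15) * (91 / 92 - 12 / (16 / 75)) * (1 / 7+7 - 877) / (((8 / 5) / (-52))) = -74701846147500 / 161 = -463986622034.16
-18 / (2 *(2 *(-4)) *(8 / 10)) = 45 / 32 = 1.41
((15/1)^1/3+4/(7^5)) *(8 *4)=160.01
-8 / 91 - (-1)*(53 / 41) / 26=-285 / 7462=-0.04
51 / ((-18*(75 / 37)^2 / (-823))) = 19153679 / 33750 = 567.52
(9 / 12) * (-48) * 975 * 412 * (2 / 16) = -1807650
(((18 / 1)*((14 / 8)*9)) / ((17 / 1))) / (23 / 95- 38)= -53865 / 121958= -0.44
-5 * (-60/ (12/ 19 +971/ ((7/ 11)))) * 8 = 319200/ 203023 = 1.57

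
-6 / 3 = -2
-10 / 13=-0.77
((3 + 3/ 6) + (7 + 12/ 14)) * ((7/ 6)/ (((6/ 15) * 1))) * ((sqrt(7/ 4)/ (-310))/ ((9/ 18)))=-53 * sqrt(7)/ 496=-0.28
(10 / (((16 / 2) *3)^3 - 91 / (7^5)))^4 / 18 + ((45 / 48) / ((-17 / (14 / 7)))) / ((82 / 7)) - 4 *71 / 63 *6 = -27.06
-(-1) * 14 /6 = 7 /3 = 2.33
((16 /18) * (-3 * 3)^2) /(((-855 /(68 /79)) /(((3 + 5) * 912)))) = -208896 /395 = -528.85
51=51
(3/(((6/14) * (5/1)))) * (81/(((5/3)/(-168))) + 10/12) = -1714433/150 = -11429.55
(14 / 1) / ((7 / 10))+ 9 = 29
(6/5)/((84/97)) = 1.39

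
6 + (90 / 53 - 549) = -28689 / 53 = -541.30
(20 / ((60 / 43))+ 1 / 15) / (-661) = -0.02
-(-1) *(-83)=-83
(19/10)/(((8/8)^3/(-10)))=-19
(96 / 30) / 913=0.00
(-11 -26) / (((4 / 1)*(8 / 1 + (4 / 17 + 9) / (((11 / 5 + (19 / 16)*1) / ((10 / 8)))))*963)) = -170459 / 202445712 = -0.00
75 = 75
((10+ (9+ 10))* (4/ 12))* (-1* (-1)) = 29/ 3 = 9.67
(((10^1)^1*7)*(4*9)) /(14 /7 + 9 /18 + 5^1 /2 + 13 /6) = 15120 /43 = 351.63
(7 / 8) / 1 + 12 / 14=1.73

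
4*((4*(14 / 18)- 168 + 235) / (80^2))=631 / 14400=0.04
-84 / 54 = -14 / 9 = -1.56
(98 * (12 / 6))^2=38416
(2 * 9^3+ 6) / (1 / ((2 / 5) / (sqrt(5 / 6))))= 2928 * sqrt(30) / 25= 641.49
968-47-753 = 168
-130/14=-9.29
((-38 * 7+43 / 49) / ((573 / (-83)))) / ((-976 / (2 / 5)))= -0.02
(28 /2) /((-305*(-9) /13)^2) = 2366 /7535025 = 0.00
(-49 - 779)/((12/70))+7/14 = -9659/2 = -4829.50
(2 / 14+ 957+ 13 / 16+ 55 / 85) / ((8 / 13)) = 23727327 / 15232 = 1557.73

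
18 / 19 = 0.95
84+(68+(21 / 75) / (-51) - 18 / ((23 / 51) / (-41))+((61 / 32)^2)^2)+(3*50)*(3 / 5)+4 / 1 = 1895.63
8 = 8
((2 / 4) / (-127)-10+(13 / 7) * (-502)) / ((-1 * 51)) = 1675391 / 90678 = 18.48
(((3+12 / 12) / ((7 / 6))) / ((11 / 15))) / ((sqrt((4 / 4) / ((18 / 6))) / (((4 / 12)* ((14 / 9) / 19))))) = 80* sqrt(3) / 627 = 0.22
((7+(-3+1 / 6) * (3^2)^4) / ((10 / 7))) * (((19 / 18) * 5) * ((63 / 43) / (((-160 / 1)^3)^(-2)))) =-72562748948480000000 / 43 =-1687505789499534883.72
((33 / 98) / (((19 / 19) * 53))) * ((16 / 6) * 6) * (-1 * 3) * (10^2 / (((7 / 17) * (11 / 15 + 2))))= -20196000 / 745339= -27.10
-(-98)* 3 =294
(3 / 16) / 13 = 3 / 208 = 0.01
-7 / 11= -0.64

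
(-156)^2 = 24336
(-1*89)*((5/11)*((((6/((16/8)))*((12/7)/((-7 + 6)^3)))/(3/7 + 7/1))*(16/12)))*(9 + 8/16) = 50730/143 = 354.76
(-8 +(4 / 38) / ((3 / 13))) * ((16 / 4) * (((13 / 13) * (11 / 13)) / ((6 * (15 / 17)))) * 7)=-225148 / 6669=-33.76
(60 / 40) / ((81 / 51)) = 17 / 18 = 0.94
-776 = -776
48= 48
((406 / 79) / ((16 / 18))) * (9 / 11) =4.73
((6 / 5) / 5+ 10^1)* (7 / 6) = 896 / 75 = 11.95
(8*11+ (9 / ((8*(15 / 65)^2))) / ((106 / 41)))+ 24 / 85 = 6952357 / 72080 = 96.45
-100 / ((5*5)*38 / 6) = -12 / 19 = -0.63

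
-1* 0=0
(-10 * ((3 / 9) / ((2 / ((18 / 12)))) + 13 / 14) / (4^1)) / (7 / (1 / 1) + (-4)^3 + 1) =165 / 3136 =0.05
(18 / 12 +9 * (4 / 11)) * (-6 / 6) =-105 / 22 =-4.77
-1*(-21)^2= -441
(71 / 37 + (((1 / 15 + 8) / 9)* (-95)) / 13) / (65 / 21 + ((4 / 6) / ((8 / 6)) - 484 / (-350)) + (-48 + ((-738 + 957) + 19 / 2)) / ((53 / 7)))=-557817050 / 3471221637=-0.16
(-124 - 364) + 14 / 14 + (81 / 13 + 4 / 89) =-556198 / 1157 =-480.72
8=8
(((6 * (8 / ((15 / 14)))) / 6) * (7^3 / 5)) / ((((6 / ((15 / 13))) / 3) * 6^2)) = 4802 / 585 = 8.21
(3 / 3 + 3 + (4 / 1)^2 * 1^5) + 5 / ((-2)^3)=155 / 8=19.38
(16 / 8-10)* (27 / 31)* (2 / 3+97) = -680.52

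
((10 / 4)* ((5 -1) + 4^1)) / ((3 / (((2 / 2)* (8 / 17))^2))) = 1.48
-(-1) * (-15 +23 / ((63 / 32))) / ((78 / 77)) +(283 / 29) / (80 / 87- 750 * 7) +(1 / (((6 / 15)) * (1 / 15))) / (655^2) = -9013406017649 / 2750756768370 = -3.28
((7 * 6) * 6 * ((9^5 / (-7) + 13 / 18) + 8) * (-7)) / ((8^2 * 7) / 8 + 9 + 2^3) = 14864962 / 73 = 203629.62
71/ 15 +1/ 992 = 70447/ 14880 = 4.73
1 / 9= 0.11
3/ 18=1/ 6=0.17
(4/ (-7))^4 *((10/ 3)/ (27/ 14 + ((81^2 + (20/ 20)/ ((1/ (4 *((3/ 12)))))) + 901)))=5120/ 107539761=0.00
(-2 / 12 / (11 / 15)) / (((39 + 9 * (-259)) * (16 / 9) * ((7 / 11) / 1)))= 15 / 171136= 0.00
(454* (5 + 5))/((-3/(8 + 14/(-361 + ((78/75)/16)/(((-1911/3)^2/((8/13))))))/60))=-330903604986700/457758153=-722878.67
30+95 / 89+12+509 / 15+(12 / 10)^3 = 2627572 / 33375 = 78.73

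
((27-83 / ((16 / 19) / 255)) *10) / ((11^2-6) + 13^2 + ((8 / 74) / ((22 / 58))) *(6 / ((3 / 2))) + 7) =-859.40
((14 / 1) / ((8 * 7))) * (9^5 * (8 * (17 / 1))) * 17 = 34130322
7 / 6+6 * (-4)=-137 / 6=-22.83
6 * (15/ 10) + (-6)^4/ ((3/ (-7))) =-3015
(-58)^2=3364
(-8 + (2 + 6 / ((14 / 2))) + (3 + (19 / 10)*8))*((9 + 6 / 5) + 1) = 3656 / 25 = 146.24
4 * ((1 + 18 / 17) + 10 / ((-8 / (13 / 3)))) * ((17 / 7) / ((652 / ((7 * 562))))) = -192485 / 978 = -196.81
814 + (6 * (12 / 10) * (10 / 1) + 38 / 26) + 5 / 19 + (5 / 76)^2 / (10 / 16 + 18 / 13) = 1741430681 / 1961674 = 887.73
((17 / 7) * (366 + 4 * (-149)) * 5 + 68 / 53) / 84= -517837 / 15582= -33.23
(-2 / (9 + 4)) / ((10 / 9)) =-9 / 65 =-0.14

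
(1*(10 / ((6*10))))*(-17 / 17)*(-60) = 10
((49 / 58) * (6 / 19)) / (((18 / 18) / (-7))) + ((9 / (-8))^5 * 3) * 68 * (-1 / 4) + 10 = 1806169357 / 18055168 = 100.04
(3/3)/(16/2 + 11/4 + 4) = 4/59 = 0.07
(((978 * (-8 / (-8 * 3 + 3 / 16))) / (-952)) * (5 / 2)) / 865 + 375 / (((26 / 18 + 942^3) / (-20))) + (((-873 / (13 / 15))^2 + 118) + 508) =674995473078425835004979 / 664827085100905181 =1015294.79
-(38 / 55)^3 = -0.33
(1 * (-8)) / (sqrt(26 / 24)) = -16 * sqrt(39) / 13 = -7.69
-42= -42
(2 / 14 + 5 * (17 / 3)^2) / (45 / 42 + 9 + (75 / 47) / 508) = 241720624 / 15154047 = 15.95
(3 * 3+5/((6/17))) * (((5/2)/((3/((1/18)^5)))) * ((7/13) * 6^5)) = 0.04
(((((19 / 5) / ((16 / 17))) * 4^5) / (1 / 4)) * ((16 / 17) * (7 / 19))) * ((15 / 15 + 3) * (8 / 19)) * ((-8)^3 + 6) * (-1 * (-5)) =-464257024 / 19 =-24434580.21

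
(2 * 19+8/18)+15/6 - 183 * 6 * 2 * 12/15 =-154427/90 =-1715.86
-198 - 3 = -201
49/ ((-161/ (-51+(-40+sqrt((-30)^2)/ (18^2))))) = 34363/ 1242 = 27.67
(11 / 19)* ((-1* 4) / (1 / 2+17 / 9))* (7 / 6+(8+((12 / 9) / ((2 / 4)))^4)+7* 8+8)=-46420 / 387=-119.95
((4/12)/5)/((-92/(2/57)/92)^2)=4/48735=0.00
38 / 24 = 19 / 12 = 1.58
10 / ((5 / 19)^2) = 722 / 5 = 144.40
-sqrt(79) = -8.89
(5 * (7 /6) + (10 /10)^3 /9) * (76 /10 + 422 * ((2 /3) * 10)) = 2263799 /135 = 16768.88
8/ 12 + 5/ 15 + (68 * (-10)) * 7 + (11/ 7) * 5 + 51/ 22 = -731319/ 154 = -4748.82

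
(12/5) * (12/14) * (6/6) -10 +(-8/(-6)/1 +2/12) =-451/70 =-6.44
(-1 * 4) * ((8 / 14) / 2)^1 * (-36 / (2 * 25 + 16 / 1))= 48 / 77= 0.62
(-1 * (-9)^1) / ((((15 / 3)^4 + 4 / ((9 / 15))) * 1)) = 27 / 1895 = 0.01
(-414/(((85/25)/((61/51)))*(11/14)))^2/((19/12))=21700.04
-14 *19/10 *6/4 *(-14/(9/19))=17689/15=1179.27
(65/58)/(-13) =-5/58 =-0.09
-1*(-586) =586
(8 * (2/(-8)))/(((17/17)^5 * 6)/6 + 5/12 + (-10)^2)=-24/1217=-0.02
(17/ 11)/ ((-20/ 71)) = -1207/ 220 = -5.49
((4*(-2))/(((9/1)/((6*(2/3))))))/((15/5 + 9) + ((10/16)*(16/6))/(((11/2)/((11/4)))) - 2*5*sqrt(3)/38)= -0.29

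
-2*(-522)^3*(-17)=-4836046032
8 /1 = 8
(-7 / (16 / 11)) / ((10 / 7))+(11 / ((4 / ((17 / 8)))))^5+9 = 1144291715511 / 167772160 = 6820.51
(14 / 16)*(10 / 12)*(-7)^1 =-5.10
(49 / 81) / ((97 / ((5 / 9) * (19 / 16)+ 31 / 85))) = 614411 / 96169680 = 0.01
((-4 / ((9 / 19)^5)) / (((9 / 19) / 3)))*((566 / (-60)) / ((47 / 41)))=1091746714486 / 124888635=8741.76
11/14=0.79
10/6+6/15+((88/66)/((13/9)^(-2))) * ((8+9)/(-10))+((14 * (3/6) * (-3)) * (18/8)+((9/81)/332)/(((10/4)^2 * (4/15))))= -5033411/100845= -49.91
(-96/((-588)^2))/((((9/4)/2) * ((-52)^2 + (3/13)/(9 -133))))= -25792/282570844815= -0.00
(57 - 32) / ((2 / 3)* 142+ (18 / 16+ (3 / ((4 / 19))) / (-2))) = 75 / 266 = 0.28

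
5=5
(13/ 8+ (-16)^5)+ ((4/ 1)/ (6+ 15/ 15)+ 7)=-58719741/ 56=-1048566.80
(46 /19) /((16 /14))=161 /76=2.12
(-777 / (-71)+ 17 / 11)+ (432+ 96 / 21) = 449.06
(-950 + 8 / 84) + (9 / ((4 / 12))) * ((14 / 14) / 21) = -19921 / 21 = -948.62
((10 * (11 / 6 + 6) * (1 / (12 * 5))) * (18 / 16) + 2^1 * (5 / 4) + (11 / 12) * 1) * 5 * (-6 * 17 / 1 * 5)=-199325 / 16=-12457.81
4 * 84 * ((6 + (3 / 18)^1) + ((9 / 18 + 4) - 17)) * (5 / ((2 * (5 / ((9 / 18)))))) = -532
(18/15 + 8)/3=46/15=3.07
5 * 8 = 40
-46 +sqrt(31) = -40.43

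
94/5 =18.80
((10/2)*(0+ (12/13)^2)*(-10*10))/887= -72000/149903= -0.48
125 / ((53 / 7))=875 / 53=16.51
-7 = -7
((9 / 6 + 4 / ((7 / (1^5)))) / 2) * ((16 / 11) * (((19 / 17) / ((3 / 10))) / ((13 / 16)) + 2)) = 506456 / 51051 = 9.92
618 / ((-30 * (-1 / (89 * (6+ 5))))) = 100837 / 5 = 20167.40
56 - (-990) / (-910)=4997 / 91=54.91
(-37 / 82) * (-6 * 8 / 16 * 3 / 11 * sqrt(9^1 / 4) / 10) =999 / 18040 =0.06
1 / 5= 0.20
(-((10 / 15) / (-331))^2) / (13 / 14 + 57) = -56 / 799685739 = -0.00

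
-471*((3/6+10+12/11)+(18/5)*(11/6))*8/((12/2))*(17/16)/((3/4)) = -1780223/110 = -16183.85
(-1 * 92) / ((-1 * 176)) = 23 / 44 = 0.52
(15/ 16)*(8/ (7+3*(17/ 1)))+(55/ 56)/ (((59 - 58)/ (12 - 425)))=-94075/ 232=-405.50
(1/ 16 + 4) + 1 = 81/ 16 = 5.06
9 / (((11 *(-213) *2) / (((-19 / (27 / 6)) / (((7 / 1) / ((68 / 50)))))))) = 646 / 410025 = 0.00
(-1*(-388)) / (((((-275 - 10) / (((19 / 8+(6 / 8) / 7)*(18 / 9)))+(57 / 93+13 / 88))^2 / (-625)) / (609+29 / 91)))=-77334975553981798400 / 1679619779766019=-46043.14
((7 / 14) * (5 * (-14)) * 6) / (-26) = 105 / 13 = 8.08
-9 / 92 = -0.10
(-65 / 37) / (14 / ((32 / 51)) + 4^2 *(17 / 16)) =-1040 / 23273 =-0.04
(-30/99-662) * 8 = -174848/33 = -5298.42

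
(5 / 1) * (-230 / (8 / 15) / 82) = -26.30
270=270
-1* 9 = -9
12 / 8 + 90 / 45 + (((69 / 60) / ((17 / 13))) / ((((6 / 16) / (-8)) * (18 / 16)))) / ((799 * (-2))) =12874207 / 3667410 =3.51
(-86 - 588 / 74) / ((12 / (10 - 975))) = 838585 / 111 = 7554.82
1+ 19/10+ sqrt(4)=49/10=4.90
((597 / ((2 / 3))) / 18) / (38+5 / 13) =2587 / 1996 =1.30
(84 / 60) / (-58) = -7 / 290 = -0.02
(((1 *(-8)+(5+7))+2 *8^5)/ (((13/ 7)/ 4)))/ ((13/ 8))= 14680960/ 169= 86869.59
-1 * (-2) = 2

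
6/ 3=2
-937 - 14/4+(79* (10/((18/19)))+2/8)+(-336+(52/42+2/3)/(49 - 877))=-7691815/17388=-442.36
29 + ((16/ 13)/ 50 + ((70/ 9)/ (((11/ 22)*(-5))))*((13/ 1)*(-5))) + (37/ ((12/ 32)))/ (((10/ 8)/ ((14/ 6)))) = 135013/ 325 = 415.42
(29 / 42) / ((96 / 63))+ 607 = 38877 / 64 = 607.45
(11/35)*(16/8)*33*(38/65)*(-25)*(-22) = 606936/91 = 6669.63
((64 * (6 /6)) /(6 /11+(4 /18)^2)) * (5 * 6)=171072 /53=3227.77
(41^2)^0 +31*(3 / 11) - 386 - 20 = -4362 / 11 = -396.55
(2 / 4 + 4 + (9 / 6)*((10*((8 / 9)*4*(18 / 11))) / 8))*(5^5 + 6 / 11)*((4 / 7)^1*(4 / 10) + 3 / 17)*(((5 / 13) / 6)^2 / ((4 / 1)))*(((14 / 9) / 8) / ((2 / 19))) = 88948288435 / 2402839296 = 37.02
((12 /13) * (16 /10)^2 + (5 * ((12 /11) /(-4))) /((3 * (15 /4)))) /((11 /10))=48088 /23595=2.04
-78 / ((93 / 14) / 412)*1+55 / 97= -14545191 / 3007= -4837.11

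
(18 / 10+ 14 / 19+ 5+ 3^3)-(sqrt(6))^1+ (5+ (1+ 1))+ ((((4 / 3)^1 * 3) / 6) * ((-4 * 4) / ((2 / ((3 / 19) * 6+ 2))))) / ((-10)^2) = 58966 / 1425-sqrt(6) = 38.93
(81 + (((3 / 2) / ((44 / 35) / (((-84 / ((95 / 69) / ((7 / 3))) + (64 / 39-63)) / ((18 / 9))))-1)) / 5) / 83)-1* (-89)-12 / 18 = 2255138261627 / 13318026450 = 169.33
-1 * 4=-4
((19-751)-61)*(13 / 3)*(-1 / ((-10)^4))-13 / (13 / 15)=-439691 / 30000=-14.66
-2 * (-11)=22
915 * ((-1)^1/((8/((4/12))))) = -305/8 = -38.12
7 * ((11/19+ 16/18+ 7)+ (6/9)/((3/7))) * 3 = 11998/57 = 210.49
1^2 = 1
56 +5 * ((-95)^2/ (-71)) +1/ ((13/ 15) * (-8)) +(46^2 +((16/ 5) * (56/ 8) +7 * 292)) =133011403/ 36920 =3602.69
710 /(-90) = -7.89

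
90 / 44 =45 / 22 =2.05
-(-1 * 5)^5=3125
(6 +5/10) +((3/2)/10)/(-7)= 907/140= 6.48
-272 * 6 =-1632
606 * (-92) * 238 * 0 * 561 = 0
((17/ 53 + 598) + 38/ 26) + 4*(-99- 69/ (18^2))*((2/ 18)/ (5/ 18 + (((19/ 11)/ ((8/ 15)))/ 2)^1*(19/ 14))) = 581.97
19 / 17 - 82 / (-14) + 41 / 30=29779 / 3570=8.34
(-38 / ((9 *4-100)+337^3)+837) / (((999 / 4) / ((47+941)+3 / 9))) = 379926094168300 / 114703248933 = 3312.25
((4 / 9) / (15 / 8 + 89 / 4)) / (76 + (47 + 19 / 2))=64 / 460305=0.00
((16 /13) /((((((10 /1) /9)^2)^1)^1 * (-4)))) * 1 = -81 /325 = -0.25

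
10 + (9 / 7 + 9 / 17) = 1406 / 119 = 11.82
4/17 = 0.24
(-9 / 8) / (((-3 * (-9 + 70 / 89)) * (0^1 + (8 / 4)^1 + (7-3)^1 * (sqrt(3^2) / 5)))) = -1335 / 128656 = -0.01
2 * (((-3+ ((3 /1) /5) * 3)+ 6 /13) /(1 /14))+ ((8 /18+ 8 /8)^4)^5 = 1218982742990279451213521 /790248254838700372065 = 1542.53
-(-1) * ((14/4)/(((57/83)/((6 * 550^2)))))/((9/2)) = 351505000/171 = 2055584.80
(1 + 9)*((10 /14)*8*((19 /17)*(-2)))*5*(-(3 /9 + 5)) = 1216000 /357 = 3406.16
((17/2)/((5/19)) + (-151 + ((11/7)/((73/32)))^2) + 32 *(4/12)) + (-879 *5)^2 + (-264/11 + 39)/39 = 1967078793649367/101837190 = 19315917.83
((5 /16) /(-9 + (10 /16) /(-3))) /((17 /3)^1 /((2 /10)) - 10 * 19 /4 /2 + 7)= -90 /30719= -0.00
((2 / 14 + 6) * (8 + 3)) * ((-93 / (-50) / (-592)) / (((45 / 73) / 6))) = -1070399 / 518000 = -2.07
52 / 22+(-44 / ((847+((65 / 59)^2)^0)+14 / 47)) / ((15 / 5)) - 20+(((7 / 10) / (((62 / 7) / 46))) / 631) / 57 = -8632506872153 / 488995462890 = -17.65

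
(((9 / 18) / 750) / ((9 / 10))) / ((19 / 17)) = 0.00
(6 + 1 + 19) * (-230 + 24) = -5356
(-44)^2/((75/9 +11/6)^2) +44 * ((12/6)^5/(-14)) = -2131712/26047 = -81.84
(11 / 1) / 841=11 / 841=0.01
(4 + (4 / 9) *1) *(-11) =-440 / 9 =-48.89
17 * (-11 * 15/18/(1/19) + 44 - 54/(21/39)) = -164543/42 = -3917.69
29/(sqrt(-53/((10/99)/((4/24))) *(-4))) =29 *sqrt(8745)/1749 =1.55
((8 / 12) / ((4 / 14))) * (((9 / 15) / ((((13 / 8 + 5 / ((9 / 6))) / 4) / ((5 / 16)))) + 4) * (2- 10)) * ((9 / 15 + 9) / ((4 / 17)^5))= -20629687 / 20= -1031484.35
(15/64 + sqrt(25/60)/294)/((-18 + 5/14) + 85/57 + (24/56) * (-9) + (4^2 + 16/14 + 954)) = 19 * sqrt(15)/31878210 + 1197/4857632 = 0.00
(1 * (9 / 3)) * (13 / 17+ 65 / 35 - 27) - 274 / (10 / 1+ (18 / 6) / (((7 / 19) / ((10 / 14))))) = -8342519 / 92225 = -90.46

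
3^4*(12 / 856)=243 / 214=1.14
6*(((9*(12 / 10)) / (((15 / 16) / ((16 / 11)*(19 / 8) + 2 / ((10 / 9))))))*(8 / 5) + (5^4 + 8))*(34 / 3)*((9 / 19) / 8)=767712843 / 261250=2938.61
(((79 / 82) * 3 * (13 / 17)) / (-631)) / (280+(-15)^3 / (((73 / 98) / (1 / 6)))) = 224913 / 30509411590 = 0.00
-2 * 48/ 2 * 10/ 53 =-480/ 53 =-9.06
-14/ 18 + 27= 236/ 9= 26.22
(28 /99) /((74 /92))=1288 /3663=0.35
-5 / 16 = -0.31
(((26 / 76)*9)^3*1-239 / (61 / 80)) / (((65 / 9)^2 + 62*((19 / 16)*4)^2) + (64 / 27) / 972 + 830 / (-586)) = -1829049955168131 / 9327664559030173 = -0.20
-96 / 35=-2.74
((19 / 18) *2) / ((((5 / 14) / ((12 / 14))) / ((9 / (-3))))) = -76 / 5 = -15.20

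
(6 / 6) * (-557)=-557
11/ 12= 0.92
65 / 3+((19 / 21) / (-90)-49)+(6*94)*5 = 5278121 / 1890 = 2792.66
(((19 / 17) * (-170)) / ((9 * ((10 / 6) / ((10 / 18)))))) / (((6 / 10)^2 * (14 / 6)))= -4750 / 567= -8.38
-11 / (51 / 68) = -44 / 3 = -14.67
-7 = -7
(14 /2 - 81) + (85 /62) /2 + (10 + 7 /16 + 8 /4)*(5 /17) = -587343 /8432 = -69.66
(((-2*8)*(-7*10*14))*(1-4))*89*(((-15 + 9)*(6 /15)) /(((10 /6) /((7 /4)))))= 52750656 /5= 10550131.20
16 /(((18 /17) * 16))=17 /18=0.94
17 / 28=0.61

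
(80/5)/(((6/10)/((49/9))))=145.19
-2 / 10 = -1 / 5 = -0.20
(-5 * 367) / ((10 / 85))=-31195 / 2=-15597.50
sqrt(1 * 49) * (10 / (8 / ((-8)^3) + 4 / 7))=31360 / 249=125.94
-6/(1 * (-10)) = 3/5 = 0.60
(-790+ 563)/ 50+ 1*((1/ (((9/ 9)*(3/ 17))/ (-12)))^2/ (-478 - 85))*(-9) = 1952999/ 28150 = 69.38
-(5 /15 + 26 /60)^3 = -12167 /27000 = -0.45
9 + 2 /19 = 173 /19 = 9.11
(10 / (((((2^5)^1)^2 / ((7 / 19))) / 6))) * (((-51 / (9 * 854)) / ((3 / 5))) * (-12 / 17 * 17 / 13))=425 / 1928576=0.00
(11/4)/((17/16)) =44/17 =2.59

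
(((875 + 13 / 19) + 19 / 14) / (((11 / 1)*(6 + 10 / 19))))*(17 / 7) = 3965981 / 133672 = 29.67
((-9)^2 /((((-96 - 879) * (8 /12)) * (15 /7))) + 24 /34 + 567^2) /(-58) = -17762303037 /3204500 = -5542.92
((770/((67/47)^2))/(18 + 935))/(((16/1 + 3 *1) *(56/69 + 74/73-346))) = -4283792205/70455842705692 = -0.00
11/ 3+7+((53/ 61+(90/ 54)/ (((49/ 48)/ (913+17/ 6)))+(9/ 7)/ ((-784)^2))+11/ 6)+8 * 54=1527984108527/ 787374336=1940.61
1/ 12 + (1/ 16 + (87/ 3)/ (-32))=-73/ 96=-0.76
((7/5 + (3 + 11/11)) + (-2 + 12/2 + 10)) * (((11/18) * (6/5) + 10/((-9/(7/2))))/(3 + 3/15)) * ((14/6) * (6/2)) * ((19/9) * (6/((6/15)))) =-915971/216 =-4240.61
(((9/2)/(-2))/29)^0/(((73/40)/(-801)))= -32040/73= -438.90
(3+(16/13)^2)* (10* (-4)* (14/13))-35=-504175/2197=-229.48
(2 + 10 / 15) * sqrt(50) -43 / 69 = -43 / 69 + 40 * sqrt(2) / 3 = 18.23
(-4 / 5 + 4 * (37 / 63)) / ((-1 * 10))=-244 / 1575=-0.15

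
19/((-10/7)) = -133/10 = -13.30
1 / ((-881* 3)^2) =1 / 6985449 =0.00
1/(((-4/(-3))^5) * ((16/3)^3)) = 0.00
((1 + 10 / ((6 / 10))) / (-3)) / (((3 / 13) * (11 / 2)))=-4.64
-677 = -677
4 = 4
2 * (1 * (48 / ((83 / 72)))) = 6912 / 83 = 83.28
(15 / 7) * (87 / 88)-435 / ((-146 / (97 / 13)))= 14234505 / 584584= 24.35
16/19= 0.84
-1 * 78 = -78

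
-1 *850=-850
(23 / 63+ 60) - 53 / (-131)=501532 / 8253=60.77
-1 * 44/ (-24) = 11/ 6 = 1.83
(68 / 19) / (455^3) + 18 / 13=2478089318 / 1789731125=1.38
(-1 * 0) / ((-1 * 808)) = 0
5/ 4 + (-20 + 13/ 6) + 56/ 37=-6691/ 444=-15.07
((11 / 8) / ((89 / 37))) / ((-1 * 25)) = -407 / 17800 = -0.02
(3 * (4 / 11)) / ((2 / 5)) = 30 / 11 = 2.73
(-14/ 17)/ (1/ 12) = -168/ 17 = -9.88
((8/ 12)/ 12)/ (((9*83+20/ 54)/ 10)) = 15/ 20179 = 0.00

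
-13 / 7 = -1.86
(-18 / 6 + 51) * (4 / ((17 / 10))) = 1920 / 17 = 112.94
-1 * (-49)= 49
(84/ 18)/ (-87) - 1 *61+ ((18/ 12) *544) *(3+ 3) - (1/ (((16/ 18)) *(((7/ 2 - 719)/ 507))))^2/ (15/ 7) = 283561493471/ 58651920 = 4834.65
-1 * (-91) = 91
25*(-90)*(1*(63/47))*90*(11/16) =-35083125/188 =-186612.37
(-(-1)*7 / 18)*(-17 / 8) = -119 / 144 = -0.83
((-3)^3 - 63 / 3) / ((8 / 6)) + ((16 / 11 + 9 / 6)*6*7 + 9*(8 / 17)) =17265 / 187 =92.33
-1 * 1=-1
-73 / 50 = -1.46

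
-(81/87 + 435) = -12642/29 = -435.93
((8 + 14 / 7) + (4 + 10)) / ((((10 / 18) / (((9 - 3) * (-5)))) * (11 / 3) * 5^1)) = -3888 / 55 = -70.69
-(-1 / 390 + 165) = -64349 / 390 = -165.00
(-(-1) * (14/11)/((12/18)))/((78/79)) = 553/286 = 1.93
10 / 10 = 1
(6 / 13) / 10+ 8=523 / 65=8.05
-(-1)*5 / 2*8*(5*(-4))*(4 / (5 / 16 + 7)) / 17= -25600 / 1989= -12.87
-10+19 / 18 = -161 / 18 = -8.94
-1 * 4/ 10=-2/ 5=-0.40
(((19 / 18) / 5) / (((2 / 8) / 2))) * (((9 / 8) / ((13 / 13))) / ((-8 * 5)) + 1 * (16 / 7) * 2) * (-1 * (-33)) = 2126993 / 8400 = 253.21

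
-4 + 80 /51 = -124 /51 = -2.43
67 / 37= 1.81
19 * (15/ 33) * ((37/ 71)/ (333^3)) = 0.00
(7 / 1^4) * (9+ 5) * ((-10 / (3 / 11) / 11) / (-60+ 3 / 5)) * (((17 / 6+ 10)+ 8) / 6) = 19.10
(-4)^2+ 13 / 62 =1005 / 62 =16.21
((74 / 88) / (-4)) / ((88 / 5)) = -185 / 15488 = -0.01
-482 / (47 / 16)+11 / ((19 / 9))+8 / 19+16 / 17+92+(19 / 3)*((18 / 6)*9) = 1601408 / 15181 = 105.49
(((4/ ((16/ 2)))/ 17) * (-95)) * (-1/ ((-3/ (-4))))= 190/ 51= 3.73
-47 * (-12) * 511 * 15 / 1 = 4323060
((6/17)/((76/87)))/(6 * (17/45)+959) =3915/9314674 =0.00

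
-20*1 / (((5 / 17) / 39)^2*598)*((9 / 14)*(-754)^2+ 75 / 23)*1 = -3979244425806 / 18515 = -214920033.80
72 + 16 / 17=1240 / 17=72.94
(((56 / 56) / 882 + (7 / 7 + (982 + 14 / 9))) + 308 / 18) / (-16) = -883471 / 14112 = -62.60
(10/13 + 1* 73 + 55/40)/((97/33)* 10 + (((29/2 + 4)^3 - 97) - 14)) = 0.01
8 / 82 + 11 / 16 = 515 / 656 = 0.79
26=26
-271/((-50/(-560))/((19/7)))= -41192/5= -8238.40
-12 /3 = -4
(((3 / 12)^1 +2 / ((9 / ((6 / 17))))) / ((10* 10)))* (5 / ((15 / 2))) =67 / 30600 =0.00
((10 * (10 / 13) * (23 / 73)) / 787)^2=0.00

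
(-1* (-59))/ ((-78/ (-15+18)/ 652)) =-19234/ 13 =-1479.54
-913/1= -913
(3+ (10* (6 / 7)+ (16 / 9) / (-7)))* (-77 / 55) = -713 / 45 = -15.84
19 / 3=6.33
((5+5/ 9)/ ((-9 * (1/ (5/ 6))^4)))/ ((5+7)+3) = -3125/ 157464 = -0.02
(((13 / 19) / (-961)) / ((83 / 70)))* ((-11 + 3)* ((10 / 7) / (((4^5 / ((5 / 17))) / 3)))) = 4875 / 824430368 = 0.00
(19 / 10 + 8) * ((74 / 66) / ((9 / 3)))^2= 1369 / 990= 1.38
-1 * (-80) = 80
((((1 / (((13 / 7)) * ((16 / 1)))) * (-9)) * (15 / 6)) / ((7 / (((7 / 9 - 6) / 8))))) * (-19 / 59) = -0.02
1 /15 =0.07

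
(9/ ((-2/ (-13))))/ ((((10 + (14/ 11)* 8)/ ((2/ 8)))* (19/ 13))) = 5577/ 11248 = 0.50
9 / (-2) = -9 / 2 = -4.50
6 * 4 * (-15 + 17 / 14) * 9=-20844 / 7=-2977.71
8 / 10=4 / 5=0.80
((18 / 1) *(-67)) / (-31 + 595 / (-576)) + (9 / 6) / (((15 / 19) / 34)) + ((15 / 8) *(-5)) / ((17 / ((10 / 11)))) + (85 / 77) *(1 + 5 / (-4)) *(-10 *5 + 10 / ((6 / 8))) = 162110249849 / 1449141540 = 111.87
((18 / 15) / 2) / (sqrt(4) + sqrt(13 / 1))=-2 / 15 + sqrt(13) / 15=0.11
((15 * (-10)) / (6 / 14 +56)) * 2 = -420 / 79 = -5.32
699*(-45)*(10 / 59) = -314550 / 59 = -5331.36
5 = 5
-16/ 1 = -16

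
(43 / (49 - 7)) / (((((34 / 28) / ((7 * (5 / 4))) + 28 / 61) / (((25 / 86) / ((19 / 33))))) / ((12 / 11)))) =53375 / 56582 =0.94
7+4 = 11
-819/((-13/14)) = 882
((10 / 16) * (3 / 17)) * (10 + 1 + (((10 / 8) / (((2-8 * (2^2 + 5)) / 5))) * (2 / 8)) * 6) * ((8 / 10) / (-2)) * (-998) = 1821849 / 3808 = 478.43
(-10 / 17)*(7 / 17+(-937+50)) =150720 / 289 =521.52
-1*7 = -7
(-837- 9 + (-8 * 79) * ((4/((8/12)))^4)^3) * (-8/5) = 11005811497584/5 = 2201162299516.80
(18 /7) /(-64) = -9 /224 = -0.04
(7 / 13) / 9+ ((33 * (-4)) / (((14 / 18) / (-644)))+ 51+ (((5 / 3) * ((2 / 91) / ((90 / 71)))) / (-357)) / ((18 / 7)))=18971933569 / 173502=109347.06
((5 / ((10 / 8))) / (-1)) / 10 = -2 / 5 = -0.40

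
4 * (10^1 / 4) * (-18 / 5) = -36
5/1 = 5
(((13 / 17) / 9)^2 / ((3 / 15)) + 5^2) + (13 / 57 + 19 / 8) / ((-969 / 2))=846103469 / 33802596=25.03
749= 749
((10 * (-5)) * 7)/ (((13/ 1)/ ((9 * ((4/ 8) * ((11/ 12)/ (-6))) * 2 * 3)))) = 5775/ 52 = 111.06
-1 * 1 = -1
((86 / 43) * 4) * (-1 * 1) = -8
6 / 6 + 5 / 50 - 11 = -9.90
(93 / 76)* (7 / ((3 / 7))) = 1519 / 76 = 19.99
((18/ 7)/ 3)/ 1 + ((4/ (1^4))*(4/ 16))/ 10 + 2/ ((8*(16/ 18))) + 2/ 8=1667/ 1120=1.49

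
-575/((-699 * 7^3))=575/239757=0.00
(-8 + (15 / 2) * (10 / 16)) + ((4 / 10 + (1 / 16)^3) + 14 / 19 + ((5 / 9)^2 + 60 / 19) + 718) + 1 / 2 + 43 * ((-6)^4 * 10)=17587439176463 / 31518720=557999.79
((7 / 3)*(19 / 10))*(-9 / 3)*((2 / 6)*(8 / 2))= -266 / 15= -17.73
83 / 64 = 1.30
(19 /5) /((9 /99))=209 /5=41.80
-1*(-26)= 26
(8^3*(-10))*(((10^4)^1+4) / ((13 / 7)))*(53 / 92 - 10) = 259913957.46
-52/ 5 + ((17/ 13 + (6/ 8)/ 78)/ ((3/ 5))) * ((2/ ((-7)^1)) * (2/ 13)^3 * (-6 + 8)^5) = -31407812/ 2998905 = -10.47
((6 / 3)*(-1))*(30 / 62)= -30 / 31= -0.97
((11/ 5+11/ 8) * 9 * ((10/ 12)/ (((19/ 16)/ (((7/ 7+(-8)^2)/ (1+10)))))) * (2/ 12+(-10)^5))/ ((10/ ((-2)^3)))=202799662/ 19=10673666.42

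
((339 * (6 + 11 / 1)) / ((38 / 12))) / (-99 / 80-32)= -2766240 / 50521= -54.75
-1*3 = -3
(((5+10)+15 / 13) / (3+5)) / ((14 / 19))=285 / 104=2.74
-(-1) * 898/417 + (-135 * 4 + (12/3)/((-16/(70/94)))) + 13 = -41160463/78396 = -525.03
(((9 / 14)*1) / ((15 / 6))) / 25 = 0.01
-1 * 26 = -26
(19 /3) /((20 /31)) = 9.82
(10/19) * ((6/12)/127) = 5/2413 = 0.00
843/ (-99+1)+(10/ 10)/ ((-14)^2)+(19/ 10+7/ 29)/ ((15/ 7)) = -1079623/ 142100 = -7.60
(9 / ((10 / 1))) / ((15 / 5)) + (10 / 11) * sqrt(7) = 3 / 10 + 10 * sqrt(7) / 11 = 2.71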